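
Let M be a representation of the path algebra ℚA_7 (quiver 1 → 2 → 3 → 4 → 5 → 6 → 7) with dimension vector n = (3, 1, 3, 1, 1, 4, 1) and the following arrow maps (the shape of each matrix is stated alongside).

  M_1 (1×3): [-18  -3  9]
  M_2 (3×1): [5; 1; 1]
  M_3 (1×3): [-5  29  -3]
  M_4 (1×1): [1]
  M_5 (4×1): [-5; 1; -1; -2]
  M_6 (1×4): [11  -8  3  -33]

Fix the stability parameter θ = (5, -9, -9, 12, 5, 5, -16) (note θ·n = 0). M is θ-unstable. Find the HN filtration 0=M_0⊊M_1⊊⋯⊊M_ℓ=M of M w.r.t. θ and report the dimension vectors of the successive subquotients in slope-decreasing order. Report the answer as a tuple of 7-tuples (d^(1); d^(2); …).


Interval decomposition of M: I[1,1]^2, I[1,6], I[3,3]^2, I[6,6]^2, I[6,7].
HN type (ℓ=5): μ^(1)=22/3; μ^(2)=5; μ^(3)=-13/3; μ^(4)=-11/2; μ^(5)=-9

((0, 0, 0, 1, 1, 1, 0); (2, 0, 0, 0, 0, 2, 0); (1, 1, 1, 0, 0, 0, 0); (0, 0, 0, 0, 0, 1, 1); (0, 0, 2, 0, 0, 0, 0))


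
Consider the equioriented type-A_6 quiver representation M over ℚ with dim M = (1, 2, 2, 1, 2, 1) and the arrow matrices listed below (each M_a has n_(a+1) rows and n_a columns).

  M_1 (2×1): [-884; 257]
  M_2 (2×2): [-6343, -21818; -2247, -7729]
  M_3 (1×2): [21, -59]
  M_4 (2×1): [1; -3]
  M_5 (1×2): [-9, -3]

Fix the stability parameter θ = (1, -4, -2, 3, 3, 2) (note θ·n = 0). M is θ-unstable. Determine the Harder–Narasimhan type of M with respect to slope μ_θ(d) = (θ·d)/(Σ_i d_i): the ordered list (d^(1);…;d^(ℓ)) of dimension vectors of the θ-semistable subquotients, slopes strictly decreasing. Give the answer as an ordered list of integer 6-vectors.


Interval decomposition of M: I[1,5], I[2,3], I[5,6].
HN type (ℓ=5): μ^(1)=3; μ^(2)=5/2; μ^(3)=-5/3; μ^(4)=-2; μ^(5)=-4

((0, 0, 0, 1, 1, 0); (0, 0, 0, 0, 1, 1); (1, 1, 1, 0, 0, 0); (0, 0, 1, 0, 0, 0); (0, 1, 0, 0, 0, 0))


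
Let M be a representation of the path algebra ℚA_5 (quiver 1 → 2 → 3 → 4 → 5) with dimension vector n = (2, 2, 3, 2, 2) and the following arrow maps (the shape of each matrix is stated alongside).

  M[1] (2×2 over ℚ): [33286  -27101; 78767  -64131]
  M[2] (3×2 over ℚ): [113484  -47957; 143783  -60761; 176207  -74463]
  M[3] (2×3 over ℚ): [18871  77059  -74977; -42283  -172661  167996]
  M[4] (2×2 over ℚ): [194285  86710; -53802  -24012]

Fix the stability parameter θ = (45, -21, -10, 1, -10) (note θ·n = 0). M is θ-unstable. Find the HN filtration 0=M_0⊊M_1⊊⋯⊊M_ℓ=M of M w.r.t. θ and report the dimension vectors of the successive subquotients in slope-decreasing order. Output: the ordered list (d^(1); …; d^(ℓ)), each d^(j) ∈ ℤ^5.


Barcode: M ≅ I[1,4], I[1,5], I[3,3], I[5,5]. HN layers by μ_θ (3 steps, strictly decreasing):
  μ^(1)=15/4; μ^(2)=1; μ^(3)=-10

((1, 1, 1, 1, 0); (1, 1, 1, 1, 1); (0, 0, 1, 0, 1))


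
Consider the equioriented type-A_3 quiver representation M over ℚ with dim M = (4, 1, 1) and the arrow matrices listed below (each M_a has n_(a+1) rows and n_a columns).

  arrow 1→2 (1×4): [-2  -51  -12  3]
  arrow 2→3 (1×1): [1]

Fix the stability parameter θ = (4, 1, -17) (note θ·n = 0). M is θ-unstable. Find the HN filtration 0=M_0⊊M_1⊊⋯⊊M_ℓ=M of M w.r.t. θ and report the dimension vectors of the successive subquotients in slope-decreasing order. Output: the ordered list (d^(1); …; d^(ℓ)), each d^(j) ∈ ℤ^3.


Barcode: M ≅ I[1,1]^3, I[1,3]. HN layers by μ_θ (2 steps, strictly decreasing):
  μ^(1)=4; μ^(2)=-4

((3, 0, 0); (1, 1, 1))


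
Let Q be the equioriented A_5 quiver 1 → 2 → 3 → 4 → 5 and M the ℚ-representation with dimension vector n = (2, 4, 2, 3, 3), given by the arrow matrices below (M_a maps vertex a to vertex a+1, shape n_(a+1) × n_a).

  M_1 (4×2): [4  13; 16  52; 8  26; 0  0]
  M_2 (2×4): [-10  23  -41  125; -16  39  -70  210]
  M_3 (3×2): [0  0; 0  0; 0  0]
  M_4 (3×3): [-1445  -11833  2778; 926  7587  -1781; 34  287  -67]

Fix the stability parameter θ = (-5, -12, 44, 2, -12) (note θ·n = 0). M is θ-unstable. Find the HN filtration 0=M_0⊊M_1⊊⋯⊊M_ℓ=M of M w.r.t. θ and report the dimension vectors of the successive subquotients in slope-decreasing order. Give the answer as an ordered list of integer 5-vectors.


Barcode: M ≅ I[1,1], I[1,2], I[2,2], I[2,3]^2, I[4,5]^3. HN layers by μ_θ (4 steps, strictly decreasing):
  μ^(1)=44; μ^(2)=-5; μ^(3)=-17/2; μ^(4)=-12

((0, 0, 2, 0, 0); (1, 0, 0, 3, 3); (1, 1, 0, 0, 0); (0, 3, 0, 0, 0))


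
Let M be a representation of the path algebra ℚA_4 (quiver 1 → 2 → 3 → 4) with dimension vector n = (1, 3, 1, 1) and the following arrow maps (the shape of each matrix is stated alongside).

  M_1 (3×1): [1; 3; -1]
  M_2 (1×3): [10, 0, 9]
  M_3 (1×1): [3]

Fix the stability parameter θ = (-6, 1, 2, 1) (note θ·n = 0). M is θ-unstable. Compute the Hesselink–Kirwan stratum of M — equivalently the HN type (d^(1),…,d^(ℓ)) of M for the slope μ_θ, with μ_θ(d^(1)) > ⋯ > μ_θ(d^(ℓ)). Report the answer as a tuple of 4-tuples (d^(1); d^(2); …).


Via rank(M_{q-1}∘⋯∘M_p): M ≅ I[1,4], I[2,2]^2.
μ_θ-semistable layers: μ^(1)=3/2; μ^(2)=1; μ^(3)=-6

((0, 0, 1, 1); (0, 3, 0, 0); (1, 0, 0, 0))


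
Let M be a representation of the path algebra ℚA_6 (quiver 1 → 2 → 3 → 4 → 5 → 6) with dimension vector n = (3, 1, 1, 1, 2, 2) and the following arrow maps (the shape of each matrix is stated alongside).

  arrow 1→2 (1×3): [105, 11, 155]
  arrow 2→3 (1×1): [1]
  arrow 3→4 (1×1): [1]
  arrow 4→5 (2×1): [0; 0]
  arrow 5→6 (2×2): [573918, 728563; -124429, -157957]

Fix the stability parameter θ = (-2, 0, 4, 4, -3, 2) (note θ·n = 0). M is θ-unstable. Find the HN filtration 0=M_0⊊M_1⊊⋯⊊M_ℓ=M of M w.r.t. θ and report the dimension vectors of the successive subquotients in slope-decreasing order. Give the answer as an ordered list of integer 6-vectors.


Barcode: M ≅ I[1,1]^2, I[1,4], I[5,6]^2. HN layers by μ_θ (5 steps, strictly decreasing):
  μ^(1)=4; μ^(2)=2; μ^(3)=0; μ^(4)=-2; μ^(5)=-3

((0, 0, 1, 1, 0, 0); (0, 0, 0, 0, 0, 2); (0, 1, 0, 0, 0, 0); (3, 0, 0, 0, 0, 0); (0, 0, 0, 0, 2, 0))


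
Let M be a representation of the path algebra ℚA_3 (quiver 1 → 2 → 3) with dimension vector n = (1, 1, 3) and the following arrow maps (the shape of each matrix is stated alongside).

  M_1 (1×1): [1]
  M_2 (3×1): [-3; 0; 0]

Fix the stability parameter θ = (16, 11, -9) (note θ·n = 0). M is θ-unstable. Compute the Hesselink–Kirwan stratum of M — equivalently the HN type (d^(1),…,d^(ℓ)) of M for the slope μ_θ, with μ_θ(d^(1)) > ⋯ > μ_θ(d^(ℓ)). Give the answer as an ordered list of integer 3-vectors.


Interval decomposition of M: I[1,3], I[3,3]^2.
HN type (ℓ=2): μ^(1)=6; μ^(2)=-9

((1, 1, 1); (0, 0, 2))


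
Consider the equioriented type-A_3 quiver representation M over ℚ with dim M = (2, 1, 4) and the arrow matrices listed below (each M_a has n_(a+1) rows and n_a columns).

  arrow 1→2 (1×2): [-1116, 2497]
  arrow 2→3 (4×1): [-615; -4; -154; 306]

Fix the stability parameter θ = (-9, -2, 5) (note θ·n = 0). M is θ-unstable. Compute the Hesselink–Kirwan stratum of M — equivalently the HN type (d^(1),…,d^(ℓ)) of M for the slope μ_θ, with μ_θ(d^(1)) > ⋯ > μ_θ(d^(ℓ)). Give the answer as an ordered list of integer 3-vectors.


Interval decomposition of M: I[1,1], I[1,3], I[3,3]^3.
HN type (ℓ=3): μ^(1)=5; μ^(2)=-2; μ^(3)=-9

((0, 0, 4); (0, 1, 0); (2, 0, 0))


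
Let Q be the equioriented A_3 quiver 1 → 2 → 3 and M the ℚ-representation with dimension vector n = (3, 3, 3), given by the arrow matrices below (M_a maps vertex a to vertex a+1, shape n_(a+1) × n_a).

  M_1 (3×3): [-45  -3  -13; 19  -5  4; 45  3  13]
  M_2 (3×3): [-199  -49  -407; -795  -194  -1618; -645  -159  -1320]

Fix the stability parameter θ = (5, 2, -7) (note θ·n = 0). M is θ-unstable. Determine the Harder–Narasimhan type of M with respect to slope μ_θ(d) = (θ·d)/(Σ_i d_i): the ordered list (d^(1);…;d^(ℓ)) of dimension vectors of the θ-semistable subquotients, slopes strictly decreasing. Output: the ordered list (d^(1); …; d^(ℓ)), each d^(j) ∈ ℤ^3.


Interval decomposition of M: I[1,1], I[1,3]^2, I[2,3].
HN type (ℓ=3): μ^(1)=5; μ^(2)=0; μ^(3)=-5/2

((1, 0, 0); (2, 2, 2); (0, 1, 1))


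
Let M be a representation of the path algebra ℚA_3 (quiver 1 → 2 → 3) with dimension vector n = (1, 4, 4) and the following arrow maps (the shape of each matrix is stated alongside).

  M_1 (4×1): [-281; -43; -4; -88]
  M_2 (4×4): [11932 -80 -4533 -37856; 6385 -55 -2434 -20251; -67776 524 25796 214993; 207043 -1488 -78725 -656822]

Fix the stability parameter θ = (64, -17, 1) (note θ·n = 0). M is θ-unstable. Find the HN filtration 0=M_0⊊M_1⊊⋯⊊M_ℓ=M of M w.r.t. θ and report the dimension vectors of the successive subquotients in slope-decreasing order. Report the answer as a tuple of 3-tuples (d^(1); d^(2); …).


Via rank(M_{q-1}∘⋯∘M_p): M ≅ I[1,3], I[2,3]^3.
μ_θ-semistable layers: μ^(1)=16; μ^(2)=1; μ^(3)=-17

((1, 1, 1); (0, 0, 3); (0, 3, 0))


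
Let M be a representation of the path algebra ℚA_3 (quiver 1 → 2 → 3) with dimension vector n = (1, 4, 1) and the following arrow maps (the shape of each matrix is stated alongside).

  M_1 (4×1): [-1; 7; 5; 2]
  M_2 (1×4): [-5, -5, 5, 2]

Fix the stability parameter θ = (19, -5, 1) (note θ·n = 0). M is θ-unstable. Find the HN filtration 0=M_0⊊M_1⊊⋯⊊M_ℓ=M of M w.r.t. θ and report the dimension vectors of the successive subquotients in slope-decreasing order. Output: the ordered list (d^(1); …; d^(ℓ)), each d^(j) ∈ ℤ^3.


Interval decomposition of M: I[1,3], I[2,2]^3.
HN type (ℓ=2): μ^(1)=5; μ^(2)=-5

((1, 1, 1); (0, 3, 0))


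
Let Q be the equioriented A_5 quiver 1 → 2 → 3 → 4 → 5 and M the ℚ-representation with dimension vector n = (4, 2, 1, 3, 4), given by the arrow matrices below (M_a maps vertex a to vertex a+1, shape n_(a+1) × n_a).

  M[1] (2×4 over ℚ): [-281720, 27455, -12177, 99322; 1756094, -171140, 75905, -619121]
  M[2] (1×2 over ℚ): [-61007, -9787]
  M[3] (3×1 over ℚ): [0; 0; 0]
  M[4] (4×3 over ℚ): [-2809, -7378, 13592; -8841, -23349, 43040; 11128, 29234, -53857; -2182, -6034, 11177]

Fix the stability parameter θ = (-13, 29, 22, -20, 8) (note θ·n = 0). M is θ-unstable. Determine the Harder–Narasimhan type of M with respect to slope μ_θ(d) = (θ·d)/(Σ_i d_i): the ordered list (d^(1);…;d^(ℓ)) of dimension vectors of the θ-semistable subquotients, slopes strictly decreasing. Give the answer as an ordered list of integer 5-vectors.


Via rank(M_{q-1}∘⋯∘M_p): M ≅ I[1,1]^2, I[1,2], I[1,3], I[4,5]^3, I[5,5].
μ_θ-semistable layers: μ^(1)=29; μ^(2)=51/2; μ^(3)=8; μ^(4)=-13; μ^(5)=-20

((0, 1, 0, 0, 0); (0, 1, 1, 0, 0); (0, 0, 0, 0, 4); (4, 0, 0, 0, 0); (0, 0, 0, 3, 0))


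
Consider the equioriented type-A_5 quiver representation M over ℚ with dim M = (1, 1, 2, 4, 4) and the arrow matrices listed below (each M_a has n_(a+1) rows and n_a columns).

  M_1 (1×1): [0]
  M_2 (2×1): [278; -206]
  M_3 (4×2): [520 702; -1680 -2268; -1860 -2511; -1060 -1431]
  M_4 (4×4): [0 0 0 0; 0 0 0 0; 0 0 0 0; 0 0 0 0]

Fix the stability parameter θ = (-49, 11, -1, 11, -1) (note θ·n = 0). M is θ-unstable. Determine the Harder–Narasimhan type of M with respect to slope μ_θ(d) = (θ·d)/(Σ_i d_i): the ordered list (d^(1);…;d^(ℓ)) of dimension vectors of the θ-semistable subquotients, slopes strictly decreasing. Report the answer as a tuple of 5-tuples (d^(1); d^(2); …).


Interval decomposition of M: I[1,1], I[2,4], I[3,3], I[4,4]^3, I[5,5]^4.
HN type (ℓ=4): μ^(1)=11; μ^(2)=5; μ^(3)=-1; μ^(4)=-49

((0, 0, 0, 4, 0); (0, 1, 1, 0, 0); (0, 0, 1, 0, 4); (1, 0, 0, 0, 0))


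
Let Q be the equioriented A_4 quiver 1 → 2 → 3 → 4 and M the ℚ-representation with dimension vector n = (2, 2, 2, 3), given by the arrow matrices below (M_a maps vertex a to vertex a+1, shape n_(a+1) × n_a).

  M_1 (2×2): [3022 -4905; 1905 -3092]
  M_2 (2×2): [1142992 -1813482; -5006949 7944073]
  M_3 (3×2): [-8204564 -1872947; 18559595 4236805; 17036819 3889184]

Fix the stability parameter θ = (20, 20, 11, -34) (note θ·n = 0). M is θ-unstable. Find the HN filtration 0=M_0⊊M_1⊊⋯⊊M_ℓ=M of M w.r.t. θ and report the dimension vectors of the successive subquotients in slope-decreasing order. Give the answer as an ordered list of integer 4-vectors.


Via rank(M_{q-1}∘⋯∘M_p): M ≅ I[1,4]^2, I[4,4].
μ_θ-semistable layers: μ^(1)=17/4; μ^(2)=-34

((2, 2, 2, 2); (0, 0, 0, 1))


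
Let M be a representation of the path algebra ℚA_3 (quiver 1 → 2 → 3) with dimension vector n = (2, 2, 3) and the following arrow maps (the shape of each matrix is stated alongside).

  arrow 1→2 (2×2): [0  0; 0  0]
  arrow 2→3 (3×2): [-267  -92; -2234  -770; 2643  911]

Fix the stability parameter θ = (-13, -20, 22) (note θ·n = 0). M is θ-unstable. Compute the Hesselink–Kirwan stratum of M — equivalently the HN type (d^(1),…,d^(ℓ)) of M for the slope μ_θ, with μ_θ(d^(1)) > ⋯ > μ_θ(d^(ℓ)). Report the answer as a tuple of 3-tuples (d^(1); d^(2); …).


Barcode: M ≅ I[1,1]^2, I[2,3]^2, I[3,3]. HN layers by μ_θ (3 steps, strictly decreasing):
  μ^(1)=22; μ^(2)=-13; μ^(3)=-20

((0, 0, 3); (2, 0, 0); (0, 2, 0))


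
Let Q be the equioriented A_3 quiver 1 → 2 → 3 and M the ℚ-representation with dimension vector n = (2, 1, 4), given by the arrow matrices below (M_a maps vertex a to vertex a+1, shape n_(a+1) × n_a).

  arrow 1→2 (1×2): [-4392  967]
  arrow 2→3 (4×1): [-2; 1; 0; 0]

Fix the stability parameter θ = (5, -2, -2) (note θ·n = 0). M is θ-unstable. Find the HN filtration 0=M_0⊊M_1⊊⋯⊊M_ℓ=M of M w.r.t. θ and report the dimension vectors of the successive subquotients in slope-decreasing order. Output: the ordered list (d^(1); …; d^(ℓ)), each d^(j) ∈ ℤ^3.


Interval decomposition of M: I[1,1], I[1,3], I[3,3]^3.
HN type (ℓ=3): μ^(1)=5; μ^(2)=1/3; μ^(3)=-2

((1, 0, 0); (1, 1, 1); (0, 0, 3))


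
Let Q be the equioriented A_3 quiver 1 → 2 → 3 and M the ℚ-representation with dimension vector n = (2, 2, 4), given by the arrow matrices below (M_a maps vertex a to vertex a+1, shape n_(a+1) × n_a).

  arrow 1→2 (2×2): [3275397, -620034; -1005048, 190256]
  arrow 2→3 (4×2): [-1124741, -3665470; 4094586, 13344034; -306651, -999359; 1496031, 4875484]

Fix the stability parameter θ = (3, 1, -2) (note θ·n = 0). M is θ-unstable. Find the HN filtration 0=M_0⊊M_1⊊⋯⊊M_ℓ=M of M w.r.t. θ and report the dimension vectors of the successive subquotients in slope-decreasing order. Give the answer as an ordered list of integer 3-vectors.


Barcode: M ≅ I[1,1], I[1,3], I[2,3], I[3,3]^2. HN layers by μ_θ (4 steps, strictly decreasing):
  μ^(1)=3; μ^(2)=2/3; μ^(3)=-1/2; μ^(4)=-2

((1, 0, 0); (1, 1, 1); (0, 1, 1); (0, 0, 2))


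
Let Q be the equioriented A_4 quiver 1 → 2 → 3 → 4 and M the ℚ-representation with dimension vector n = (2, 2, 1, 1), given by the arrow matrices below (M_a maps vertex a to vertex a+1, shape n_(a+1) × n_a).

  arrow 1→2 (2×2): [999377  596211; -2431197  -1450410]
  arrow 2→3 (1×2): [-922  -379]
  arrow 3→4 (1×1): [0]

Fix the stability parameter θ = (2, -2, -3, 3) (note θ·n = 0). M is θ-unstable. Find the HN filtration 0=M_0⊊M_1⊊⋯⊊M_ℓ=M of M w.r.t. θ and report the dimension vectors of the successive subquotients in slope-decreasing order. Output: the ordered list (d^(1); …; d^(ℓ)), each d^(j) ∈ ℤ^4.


Via rank(M_{q-1}∘⋯∘M_p): M ≅ I[1,2], I[1,3], I[4,4].
μ_θ-semistable layers: μ^(1)=3; μ^(2)=0; μ^(3)=-1

((0, 0, 0, 1); (1, 1, 0, 0); (1, 1, 1, 0))


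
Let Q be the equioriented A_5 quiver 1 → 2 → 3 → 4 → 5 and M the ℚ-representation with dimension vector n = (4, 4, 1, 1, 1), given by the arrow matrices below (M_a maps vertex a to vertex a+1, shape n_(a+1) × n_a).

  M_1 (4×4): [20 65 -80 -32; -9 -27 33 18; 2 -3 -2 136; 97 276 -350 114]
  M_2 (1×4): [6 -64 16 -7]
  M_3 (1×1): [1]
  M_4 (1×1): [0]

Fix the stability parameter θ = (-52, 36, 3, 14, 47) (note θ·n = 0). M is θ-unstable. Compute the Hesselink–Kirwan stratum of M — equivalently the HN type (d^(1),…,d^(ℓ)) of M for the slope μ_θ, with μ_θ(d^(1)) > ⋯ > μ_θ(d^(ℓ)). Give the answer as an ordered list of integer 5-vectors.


Via rank(M_{q-1}∘⋯∘M_p): M ≅ I[1,2]^3, I[1,4], I[5,5].
μ_θ-semistable layers: μ^(1)=47; μ^(2)=36; μ^(3)=53/3; μ^(4)=-52

((0, 0, 0, 0, 1); (0, 3, 0, 0, 0); (0, 1, 1, 1, 0); (4, 0, 0, 0, 0))


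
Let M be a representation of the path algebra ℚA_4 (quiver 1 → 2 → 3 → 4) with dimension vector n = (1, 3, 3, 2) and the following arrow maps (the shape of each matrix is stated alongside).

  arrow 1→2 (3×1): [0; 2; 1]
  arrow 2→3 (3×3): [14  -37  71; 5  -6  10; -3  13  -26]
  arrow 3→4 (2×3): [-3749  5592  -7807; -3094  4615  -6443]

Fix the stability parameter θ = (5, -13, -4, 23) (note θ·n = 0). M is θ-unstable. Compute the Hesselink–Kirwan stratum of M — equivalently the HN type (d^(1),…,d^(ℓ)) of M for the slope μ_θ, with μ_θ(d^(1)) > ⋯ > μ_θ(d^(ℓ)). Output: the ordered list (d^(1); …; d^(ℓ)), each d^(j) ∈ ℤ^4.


Interval decomposition of M: I[1,4], I[2,3], I[2,4].
HN type (ℓ=3): μ^(1)=23; μ^(2)=-4; μ^(3)=-13

((0, 0, 0, 2); (1, 1, 3, 0); (0, 2, 0, 0))


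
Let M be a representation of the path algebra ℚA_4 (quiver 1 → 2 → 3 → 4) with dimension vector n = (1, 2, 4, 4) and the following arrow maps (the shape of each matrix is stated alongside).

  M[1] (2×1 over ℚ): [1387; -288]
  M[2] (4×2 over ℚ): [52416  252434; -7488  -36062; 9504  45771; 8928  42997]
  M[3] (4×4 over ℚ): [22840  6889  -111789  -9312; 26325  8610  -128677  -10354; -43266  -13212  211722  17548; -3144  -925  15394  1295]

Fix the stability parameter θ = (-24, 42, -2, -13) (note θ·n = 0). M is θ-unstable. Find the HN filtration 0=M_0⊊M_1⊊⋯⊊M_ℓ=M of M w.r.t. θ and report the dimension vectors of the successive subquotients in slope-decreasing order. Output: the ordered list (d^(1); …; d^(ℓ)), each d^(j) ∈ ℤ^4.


Via rank(M_{q-1}∘⋯∘M_p): M ≅ I[1,2], I[2,4], I[3,4]^3.
μ_θ-semistable layers: μ^(1)=42; μ^(2)=9; μ^(3)=-15/2; μ^(4)=-24

((0, 1, 0, 0); (0, 1, 1, 1); (0, 0, 3, 3); (1, 0, 0, 0))


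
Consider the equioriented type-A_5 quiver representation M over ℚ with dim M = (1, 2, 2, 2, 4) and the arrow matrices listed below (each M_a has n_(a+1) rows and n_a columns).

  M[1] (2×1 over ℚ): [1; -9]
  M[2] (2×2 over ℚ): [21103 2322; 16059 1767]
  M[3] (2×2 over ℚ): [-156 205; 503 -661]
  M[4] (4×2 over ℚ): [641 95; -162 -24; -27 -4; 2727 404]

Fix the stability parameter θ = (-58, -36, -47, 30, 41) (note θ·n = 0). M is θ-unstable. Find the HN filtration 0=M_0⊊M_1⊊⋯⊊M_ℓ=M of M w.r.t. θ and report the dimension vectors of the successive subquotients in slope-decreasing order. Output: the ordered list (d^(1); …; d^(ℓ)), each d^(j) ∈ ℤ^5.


Via rank(M_{q-1}∘⋯∘M_p): M ≅ I[1,5], I[2,5], I[5,5]^2.
μ_θ-semistable layers: μ^(1)=41; μ^(2)=30; μ^(3)=-83/2; μ^(4)=-58

((0, 0, 0, 0, 4); (0, 0, 0, 2, 0); (0, 2, 2, 0, 0); (1, 0, 0, 0, 0))


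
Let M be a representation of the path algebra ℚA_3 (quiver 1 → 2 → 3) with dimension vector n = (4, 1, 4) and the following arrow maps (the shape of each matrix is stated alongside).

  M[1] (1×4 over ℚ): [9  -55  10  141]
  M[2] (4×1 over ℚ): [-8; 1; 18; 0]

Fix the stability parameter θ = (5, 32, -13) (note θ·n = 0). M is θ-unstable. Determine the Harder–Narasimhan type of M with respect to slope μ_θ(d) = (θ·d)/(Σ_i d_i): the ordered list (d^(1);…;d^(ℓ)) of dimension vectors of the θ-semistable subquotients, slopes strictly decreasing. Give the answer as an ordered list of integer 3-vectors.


Via rank(M_{q-1}∘⋯∘M_p): M ≅ I[1,1]^3, I[1,3], I[3,3]^3.
μ_θ-semistable layers: μ^(1)=19/2; μ^(2)=5; μ^(3)=-13

((0, 1, 1); (4, 0, 0); (0, 0, 3))


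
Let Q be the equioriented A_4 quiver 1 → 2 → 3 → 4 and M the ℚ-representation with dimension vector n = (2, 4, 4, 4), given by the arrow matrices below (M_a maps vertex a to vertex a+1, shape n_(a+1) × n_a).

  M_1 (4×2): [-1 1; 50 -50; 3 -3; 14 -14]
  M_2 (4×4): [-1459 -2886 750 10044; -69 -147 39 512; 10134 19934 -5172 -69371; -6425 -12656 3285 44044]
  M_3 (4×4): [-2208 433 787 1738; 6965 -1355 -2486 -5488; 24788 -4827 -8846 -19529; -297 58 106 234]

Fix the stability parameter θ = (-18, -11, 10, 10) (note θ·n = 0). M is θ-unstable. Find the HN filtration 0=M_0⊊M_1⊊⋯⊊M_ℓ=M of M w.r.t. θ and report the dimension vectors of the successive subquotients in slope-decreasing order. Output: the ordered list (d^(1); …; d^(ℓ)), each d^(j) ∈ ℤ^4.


Interval decomposition of M: I[1,1], I[1,4], I[2,4]^3.
HN type (ℓ=3): μ^(1)=10; μ^(2)=-11; μ^(3)=-18

((0, 0, 4, 4); (0, 4, 0, 0); (2, 0, 0, 0))


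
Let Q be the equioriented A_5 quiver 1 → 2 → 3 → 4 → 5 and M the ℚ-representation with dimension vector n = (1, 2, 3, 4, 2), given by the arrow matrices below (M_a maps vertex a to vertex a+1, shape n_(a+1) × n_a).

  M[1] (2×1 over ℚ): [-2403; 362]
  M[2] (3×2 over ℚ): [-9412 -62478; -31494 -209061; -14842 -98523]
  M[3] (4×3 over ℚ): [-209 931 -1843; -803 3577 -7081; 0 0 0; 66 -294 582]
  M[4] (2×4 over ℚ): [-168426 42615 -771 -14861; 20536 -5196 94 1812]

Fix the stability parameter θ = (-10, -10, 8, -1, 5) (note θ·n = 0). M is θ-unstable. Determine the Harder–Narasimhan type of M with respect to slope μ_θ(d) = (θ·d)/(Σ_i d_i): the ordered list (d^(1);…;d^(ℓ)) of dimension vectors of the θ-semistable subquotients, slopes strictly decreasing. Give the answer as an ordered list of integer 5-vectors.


Barcode: M ≅ I[1,2], I[2,3], I[3,3], I[3,5], I[4,4]^2, I[4,5]. HN layers by μ_θ (5 steps, strictly decreasing):
  μ^(1)=8; μ^(2)=5; μ^(3)=7/2; μ^(4)=-1; μ^(5)=-10

((0, 0, 2, 0, 0); (0, 0, 0, 0, 2); (0, 0, 1, 1, 0); (0, 0, 0, 3, 0); (1, 2, 0, 0, 0))


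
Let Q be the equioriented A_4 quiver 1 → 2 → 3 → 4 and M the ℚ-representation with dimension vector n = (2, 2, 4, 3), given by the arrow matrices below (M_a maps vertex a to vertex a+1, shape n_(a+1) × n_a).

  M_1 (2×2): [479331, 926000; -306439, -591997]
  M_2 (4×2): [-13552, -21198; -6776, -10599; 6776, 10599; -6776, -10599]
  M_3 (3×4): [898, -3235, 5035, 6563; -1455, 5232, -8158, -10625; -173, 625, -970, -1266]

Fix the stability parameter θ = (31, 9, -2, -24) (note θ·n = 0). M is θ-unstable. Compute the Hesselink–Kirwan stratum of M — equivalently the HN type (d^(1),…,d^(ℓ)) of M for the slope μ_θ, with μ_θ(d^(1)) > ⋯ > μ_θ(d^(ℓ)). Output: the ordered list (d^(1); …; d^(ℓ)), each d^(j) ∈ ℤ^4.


Via rank(M_{q-1}∘⋯∘M_p): M ≅ I[1,2], I[1,4], I[3,3], I[3,4]^2.
μ_θ-semistable layers: μ^(1)=20; μ^(2)=7/2; μ^(3)=-2; μ^(4)=-13

((1, 1, 0, 0); (1, 1, 1, 1); (0, 0, 1, 0); (0, 0, 2, 2))


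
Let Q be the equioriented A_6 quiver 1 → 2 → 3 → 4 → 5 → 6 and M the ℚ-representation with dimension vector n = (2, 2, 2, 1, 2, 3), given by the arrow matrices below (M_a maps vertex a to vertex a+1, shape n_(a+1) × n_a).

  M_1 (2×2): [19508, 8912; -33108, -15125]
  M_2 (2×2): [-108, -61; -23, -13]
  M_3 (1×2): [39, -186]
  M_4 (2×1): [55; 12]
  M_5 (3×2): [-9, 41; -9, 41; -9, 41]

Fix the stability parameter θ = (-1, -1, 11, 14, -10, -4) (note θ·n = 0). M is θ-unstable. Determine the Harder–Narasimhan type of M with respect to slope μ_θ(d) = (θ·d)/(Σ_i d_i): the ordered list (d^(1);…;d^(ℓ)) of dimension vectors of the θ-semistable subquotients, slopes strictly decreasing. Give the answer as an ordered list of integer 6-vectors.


Barcode: M ≅ I[1,3], I[1,6], I[5,5], I[6,6]^2. HN layers by μ_θ (5 steps, strictly decreasing):
  μ^(1)=11; μ^(2)=11/4; μ^(3)=-1; μ^(4)=-4; μ^(5)=-10

((0, 0, 1, 0, 0, 0); (0, 0, 1, 1, 1, 1); (2, 2, 0, 0, 0, 0); (0, 0, 0, 0, 0, 2); (0, 0, 0, 0, 1, 0))


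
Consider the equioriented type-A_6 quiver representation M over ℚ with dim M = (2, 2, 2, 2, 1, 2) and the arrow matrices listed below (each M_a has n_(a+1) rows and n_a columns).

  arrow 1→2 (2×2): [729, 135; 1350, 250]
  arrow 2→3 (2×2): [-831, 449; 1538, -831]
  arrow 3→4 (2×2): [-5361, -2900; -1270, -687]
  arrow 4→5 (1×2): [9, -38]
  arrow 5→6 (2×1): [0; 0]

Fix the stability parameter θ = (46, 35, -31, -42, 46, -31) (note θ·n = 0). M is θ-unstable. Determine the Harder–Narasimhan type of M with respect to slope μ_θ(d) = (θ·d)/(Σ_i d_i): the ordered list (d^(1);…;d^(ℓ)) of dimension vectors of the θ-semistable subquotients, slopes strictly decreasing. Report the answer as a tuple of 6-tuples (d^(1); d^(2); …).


Barcode: M ≅ I[1,1], I[1,5], I[2,4], I[6,6]^2. HN layers by μ_θ (4 steps, strictly decreasing):
  μ^(1)=46; μ^(2)=2; μ^(3)=-38/3; μ^(4)=-31

((1, 0, 0, 0, 1, 0); (1, 1, 1, 1, 0, 0); (0, 1, 1, 1, 0, 0); (0, 0, 0, 0, 0, 2))


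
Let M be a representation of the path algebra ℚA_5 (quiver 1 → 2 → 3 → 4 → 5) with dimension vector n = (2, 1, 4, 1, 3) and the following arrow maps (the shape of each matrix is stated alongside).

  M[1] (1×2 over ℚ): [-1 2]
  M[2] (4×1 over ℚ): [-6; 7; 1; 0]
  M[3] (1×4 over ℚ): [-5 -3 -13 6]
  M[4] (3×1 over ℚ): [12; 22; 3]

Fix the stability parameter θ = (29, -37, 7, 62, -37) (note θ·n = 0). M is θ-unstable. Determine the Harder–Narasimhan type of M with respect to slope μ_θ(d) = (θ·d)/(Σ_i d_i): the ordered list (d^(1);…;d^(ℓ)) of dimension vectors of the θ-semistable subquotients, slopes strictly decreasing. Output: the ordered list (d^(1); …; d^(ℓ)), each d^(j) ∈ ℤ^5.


Barcode: M ≅ I[1,1], I[1,5], I[3,3]^3, I[5,5]^2. HN layers by μ_θ (5 steps, strictly decreasing):
  μ^(1)=29; μ^(2)=25/2; μ^(3)=7; μ^(4)=-4; μ^(5)=-37

((1, 0, 0, 0, 0); (0, 0, 0, 1, 1); (0, 0, 4, 0, 0); (1, 1, 0, 0, 0); (0, 0, 0, 0, 2))


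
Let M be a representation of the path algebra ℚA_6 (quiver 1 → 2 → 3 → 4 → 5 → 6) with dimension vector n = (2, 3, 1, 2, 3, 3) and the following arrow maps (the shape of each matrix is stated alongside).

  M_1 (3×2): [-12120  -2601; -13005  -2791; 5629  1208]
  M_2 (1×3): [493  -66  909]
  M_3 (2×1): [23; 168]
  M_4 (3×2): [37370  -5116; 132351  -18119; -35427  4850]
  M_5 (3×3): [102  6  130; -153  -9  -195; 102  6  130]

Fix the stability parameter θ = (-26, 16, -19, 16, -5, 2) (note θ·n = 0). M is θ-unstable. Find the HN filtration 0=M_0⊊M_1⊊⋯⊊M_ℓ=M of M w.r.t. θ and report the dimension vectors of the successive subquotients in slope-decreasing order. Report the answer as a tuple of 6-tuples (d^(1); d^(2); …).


Interval decomposition of M: I[1,2], I[1,5], I[2,2], I[4,6], I[5,5], I[6,6]^2.
HN type (ℓ=7): μ^(1)=16; μ^(2)=11/2; μ^(3)=13/3; μ^(4)=2; μ^(5)=-3/2; μ^(6)=-5; μ^(7)=-26

((0, 2, 0, 0, 0, 0); (0, 0, 0, 1, 1, 0); (0, 0, 0, 1, 1, 1); (0, 0, 0, 0, 0, 2); (0, 1, 1, 0, 0, 0); (0, 0, 0, 0, 1, 0); (2, 0, 0, 0, 0, 0))


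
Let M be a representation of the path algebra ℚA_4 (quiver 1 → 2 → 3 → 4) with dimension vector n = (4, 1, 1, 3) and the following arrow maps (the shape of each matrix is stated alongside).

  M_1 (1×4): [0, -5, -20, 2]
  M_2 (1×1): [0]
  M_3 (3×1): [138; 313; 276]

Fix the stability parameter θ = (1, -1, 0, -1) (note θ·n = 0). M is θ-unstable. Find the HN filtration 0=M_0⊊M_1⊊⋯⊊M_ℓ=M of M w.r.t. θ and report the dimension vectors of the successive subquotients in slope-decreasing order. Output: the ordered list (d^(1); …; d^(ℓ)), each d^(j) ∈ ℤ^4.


Barcode: M ≅ I[1,1]^3, I[1,2], I[3,4], I[4,4]^2. HN layers by μ_θ (4 steps, strictly decreasing):
  μ^(1)=1; μ^(2)=0; μ^(3)=-1/2; μ^(4)=-1

((3, 0, 0, 0); (1, 1, 0, 0); (0, 0, 1, 1); (0, 0, 0, 2))


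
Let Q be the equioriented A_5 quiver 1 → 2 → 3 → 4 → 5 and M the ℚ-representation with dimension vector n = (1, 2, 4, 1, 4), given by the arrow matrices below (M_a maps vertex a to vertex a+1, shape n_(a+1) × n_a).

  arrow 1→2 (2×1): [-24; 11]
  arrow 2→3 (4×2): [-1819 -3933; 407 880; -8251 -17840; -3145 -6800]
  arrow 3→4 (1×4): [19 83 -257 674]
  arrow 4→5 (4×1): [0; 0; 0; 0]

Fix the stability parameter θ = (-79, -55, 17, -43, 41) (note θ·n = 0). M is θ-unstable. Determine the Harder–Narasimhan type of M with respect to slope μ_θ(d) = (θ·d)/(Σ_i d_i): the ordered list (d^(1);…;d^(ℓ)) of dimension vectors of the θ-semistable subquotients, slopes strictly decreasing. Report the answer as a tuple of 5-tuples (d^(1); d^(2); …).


Via rank(M_{q-1}∘⋯∘M_p): M ≅ I[1,4], I[2,3], I[3,3]^2, I[5,5]^4.
μ_θ-semistable layers: μ^(1)=41; μ^(2)=17; μ^(3)=-13; μ^(4)=-55; μ^(5)=-79

((0, 0, 0, 0, 4); (0, 0, 3, 0, 0); (0, 0, 1, 1, 0); (0, 2, 0, 0, 0); (1, 0, 0, 0, 0))


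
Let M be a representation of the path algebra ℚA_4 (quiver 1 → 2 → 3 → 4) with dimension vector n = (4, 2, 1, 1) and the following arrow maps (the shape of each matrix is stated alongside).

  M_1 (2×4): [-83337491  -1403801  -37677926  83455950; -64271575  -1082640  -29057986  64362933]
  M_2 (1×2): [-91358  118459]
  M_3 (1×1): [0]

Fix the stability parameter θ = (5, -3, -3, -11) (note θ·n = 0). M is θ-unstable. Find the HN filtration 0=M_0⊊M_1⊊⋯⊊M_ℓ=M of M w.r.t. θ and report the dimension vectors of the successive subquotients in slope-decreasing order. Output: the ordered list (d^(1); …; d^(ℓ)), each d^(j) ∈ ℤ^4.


Interval decomposition of M: I[1,1]^2, I[1,2], I[1,3], I[4,4].
HN type (ℓ=4): μ^(1)=5; μ^(2)=1; μ^(3)=-1/3; μ^(4)=-11

((2, 0, 0, 0); (1, 1, 0, 0); (1, 1, 1, 0); (0, 0, 0, 1))


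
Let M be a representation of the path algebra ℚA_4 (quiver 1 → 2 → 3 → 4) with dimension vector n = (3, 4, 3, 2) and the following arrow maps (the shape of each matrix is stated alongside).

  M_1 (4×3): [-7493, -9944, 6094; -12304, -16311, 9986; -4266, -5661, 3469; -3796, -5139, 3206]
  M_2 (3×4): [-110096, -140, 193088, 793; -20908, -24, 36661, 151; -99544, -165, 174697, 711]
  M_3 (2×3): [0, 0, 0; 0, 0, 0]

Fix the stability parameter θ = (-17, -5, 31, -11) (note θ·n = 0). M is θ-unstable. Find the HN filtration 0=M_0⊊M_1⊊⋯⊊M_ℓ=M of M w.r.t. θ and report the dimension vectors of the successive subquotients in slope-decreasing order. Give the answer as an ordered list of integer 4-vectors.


Interval decomposition of M: I[1,2], I[1,3]^2, I[2,3], I[4,4]^2.
HN type (ℓ=4): μ^(1)=31; μ^(2)=-5; μ^(3)=-11; μ^(4)=-17

((0, 0, 3, 0); (0, 4, 0, 0); (0, 0, 0, 2); (3, 0, 0, 0))


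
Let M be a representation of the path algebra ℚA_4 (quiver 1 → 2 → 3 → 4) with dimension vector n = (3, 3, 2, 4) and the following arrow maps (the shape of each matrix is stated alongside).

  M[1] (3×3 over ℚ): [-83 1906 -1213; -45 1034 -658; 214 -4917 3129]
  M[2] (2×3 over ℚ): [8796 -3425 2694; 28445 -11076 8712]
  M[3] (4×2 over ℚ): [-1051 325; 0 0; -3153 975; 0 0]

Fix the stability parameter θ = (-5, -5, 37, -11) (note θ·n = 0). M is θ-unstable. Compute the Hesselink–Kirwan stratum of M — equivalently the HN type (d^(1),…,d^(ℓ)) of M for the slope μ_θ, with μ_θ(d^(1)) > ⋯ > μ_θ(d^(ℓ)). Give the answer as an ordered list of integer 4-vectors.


Interval decomposition of M: I[1,2], I[1,3], I[1,4], I[4,4]^3.
HN type (ℓ=4): μ^(1)=37; μ^(2)=13; μ^(3)=-5; μ^(4)=-11

((0, 0, 1, 0); (0, 0, 1, 1); (3, 3, 0, 0); (0, 0, 0, 3))


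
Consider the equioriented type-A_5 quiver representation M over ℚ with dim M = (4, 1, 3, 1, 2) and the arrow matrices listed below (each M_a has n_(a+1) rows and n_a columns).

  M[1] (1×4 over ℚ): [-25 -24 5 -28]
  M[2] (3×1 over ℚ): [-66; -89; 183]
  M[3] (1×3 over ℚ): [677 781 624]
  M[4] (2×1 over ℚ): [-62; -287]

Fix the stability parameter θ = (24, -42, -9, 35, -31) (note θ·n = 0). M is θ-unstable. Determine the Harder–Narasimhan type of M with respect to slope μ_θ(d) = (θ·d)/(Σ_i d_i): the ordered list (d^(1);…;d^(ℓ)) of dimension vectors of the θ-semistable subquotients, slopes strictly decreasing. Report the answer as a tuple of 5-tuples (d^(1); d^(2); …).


Via rank(M_{q-1}∘⋯∘M_p): M ≅ I[1,1]^3, I[1,5], I[3,3]^2, I[5,5].
μ_θ-semistable layers: μ^(1)=24; μ^(2)=2; μ^(3)=-9; μ^(4)=-31

((3, 0, 0, 0, 0); (0, 0, 0, 1, 1); (1, 1, 3, 0, 0); (0, 0, 0, 0, 1))


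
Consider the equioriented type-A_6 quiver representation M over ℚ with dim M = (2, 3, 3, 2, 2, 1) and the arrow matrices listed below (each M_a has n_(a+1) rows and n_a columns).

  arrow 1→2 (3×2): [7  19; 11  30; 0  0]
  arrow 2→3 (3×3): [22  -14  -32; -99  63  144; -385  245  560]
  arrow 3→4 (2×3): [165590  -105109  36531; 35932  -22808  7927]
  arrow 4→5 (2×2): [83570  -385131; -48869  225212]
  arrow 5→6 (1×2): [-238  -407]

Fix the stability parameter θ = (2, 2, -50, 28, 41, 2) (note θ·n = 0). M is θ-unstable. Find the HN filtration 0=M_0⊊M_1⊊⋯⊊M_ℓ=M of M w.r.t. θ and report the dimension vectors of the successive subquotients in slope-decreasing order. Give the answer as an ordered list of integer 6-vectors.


Barcode: M ≅ I[1,2], I[1,6], I[2,2], I[3,3], I[3,5]. HN layers by μ_θ (6 steps, strictly decreasing):
  μ^(1)=41; μ^(2)=28; μ^(3)=71/3; μ^(4)=2; μ^(5)=-46/3; μ^(6)=-50

((0, 0, 0, 0, 1, 0); (0, 0, 0, 1, 0, 0); (0, 0, 0, 1, 1, 1); (1, 2, 0, 0, 0, 0); (1, 1, 1, 0, 0, 0); (0, 0, 2, 0, 0, 0))


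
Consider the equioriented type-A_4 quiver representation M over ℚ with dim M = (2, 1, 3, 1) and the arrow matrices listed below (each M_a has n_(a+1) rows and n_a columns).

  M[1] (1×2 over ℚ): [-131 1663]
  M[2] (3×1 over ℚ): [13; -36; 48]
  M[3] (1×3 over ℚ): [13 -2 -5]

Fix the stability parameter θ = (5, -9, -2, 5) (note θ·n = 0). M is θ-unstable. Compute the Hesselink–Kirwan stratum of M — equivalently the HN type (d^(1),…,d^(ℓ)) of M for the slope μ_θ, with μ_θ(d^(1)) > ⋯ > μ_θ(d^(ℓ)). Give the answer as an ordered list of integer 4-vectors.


Via rank(M_{q-1}∘⋯∘M_p): M ≅ I[1,1], I[1,4], I[3,3]^2.
μ_θ-semistable layers: μ^(1)=5; μ^(2)=-2

((1, 0, 0, 1); (1, 1, 3, 0))


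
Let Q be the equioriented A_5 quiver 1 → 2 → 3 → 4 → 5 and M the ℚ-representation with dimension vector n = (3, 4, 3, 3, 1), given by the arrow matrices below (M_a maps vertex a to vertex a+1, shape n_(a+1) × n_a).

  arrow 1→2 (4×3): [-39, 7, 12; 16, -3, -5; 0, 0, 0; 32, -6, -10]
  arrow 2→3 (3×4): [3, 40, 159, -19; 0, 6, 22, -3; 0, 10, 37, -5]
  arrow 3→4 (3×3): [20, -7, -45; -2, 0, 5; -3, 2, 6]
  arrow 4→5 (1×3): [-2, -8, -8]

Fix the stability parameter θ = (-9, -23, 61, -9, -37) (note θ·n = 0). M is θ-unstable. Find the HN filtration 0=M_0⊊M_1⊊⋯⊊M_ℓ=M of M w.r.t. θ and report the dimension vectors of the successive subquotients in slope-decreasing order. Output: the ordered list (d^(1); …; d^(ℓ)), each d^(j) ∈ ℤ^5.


Barcode: M ≅ I[1,1], I[1,2], I[1,4], I[2,4], I[2,5]. HN layers by μ_θ (5 steps, strictly decreasing):
  μ^(1)=26; μ^(2)=5; μ^(3)=-9; μ^(4)=-16; μ^(5)=-23

((0, 0, 2, 2, 0); (0, 0, 1, 1, 1); (1, 0, 0, 0, 0); (2, 2, 0, 0, 0); (0, 2, 0, 0, 0))


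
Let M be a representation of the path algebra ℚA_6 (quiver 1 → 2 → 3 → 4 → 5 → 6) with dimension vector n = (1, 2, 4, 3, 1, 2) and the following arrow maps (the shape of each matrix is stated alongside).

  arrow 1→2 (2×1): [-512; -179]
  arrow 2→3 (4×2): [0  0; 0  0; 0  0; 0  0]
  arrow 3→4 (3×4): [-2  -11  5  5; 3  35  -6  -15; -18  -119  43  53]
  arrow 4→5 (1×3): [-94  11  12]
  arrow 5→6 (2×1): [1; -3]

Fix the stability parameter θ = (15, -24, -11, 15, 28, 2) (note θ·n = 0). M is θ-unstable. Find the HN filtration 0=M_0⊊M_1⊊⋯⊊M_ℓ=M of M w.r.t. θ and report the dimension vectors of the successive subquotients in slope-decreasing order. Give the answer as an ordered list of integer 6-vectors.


Interval decomposition of M: I[1,2], I[2,2], I[3,3], I[3,4]^2, I[3,6], I[6,6].
HN type (ℓ=5): μ^(1)=15; μ^(2)=2; μ^(3)=-9/2; μ^(4)=-11; μ^(5)=-24

((0, 0, 0, 3, 1, 1); (0, 0, 0, 0, 0, 1); (1, 1, 0, 0, 0, 0); (0, 0, 4, 0, 0, 0); (0, 1, 0, 0, 0, 0))


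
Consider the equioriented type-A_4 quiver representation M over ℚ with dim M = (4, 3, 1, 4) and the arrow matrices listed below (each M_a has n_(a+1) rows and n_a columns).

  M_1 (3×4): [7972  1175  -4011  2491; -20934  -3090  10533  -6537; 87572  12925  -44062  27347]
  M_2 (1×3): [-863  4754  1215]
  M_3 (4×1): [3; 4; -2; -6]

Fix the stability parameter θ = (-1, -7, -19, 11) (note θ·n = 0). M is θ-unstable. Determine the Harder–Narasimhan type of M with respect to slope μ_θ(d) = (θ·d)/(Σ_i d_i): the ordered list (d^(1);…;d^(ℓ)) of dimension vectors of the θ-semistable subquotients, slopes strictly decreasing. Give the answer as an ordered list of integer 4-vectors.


Barcode: M ≅ I[1,1], I[1,2]^2, I[1,4], I[4,4]^3. HN layers by μ_θ (4 steps, strictly decreasing):
  μ^(1)=11; μ^(2)=-1; μ^(3)=-4; μ^(4)=-9

((0, 0, 0, 4); (1, 0, 0, 0); (2, 2, 0, 0); (1, 1, 1, 0))


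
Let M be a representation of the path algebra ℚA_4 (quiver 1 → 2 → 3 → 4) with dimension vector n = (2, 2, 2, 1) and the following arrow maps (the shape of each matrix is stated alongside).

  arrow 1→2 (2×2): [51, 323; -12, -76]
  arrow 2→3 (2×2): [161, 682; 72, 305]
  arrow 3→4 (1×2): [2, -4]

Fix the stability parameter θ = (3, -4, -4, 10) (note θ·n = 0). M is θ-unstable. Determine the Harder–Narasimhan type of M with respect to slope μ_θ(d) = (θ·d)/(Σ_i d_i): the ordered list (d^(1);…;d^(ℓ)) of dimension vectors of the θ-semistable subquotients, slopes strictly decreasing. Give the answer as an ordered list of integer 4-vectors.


Barcode: M ≅ I[1,1], I[1,4], I[2,3]. HN layers by μ_θ (4 steps, strictly decreasing):
  μ^(1)=10; μ^(2)=3; μ^(3)=-5/3; μ^(4)=-4

((0, 0, 0, 1); (1, 0, 0, 0); (1, 1, 1, 0); (0, 1, 1, 0))


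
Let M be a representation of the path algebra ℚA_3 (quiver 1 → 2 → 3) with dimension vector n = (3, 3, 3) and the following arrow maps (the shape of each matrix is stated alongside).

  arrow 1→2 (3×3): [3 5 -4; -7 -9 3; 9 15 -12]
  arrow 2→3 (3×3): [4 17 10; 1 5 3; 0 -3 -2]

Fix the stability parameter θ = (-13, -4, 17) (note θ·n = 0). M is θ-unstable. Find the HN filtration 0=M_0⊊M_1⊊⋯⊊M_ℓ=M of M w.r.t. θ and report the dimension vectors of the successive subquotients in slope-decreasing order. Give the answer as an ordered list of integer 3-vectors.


Interval decomposition of M: I[1,1], I[1,2], I[1,3], I[2,3], I[3,3].
HN type (ℓ=3): μ^(1)=17; μ^(2)=-4; μ^(3)=-13

((0, 0, 3); (0, 3, 0); (3, 0, 0))


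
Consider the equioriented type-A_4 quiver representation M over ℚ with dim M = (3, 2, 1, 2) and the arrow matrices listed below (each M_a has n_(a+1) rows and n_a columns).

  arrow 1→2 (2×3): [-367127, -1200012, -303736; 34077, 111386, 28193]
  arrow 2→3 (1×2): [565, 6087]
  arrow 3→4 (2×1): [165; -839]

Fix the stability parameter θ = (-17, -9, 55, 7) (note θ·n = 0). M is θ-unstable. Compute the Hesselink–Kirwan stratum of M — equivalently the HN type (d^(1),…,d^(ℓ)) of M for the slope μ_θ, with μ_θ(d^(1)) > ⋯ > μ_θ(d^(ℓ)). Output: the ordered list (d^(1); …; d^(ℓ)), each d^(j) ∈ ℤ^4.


Barcode: M ≅ I[1,1], I[1,2], I[1,4], I[4,4]. HN layers by μ_θ (4 steps, strictly decreasing):
  μ^(1)=31; μ^(2)=7; μ^(3)=-9; μ^(4)=-17

((0, 0, 1, 1); (0, 0, 0, 1); (0, 2, 0, 0); (3, 0, 0, 0))


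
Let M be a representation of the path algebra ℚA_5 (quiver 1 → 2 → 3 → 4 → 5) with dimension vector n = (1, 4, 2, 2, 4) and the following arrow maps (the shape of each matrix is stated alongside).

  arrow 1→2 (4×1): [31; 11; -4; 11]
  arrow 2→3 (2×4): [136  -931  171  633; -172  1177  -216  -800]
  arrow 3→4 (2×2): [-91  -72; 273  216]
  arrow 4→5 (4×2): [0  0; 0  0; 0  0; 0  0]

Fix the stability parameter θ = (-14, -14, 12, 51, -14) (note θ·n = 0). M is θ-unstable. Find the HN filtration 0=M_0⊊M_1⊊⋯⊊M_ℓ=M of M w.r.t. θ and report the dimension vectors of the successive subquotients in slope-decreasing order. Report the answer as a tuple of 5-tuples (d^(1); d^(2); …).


Barcode: M ≅ I[1,4], I[2,2]^2, I[2,3], I[4,4], I[5,5]^4. HN layers by μ_θ (3 steps, strictly decreasing):
  μ^(1)=51; μ^(2)=12; μ^(3)=-14

((0, 0, 0, 2, 0); (0, 0, 2, 0, 0); (1, 4, 0, 0, 4))
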